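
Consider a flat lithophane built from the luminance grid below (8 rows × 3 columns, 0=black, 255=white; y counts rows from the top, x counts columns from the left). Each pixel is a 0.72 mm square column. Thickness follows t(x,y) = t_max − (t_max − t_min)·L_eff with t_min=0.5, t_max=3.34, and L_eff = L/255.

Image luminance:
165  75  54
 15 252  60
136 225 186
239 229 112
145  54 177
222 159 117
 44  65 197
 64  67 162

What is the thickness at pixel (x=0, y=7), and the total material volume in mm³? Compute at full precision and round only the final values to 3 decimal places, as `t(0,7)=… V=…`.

t(0,7)=2.627 V=22.958

span = t_max - t_min = 3.34 - 0.5 = 2.840
L(0,7) = 64, L_eff = 64/255 = 0.250980
t(0,7) = 3.34 - 2.840·0.250980 = 2.627
Σt over all 8·3 pixels = 282329/6375 ≈ 44.2869020
V = pitch²·Σt = 0.72²·282329/6375 = 22.958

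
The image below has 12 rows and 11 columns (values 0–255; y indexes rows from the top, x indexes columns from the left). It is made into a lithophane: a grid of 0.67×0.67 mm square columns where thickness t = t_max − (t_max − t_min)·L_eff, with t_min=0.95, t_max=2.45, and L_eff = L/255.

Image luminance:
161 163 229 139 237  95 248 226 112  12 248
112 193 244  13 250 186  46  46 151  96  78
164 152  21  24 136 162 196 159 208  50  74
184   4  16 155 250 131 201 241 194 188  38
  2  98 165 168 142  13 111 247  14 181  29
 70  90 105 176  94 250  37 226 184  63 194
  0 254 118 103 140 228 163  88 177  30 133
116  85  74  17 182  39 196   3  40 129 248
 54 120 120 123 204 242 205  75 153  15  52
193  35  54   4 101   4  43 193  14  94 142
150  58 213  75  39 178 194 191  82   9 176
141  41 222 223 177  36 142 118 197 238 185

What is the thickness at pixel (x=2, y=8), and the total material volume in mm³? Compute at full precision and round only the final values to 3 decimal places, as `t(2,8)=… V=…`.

t(2,8)=1.744 V=100.865

span = t_max - t_min = 2.45 - 0.95 = 1.500
L(2,8) = 120, L_eff = 120/255 = 0.470588
t(2,8) = 2.45 - 1.500·0.470588 = 1.744
Σt over all 12·11 pixels = 19099/85 ≈ 224.6941176
V = pitch²·Σt = 0.67²·19099/85 = 100.865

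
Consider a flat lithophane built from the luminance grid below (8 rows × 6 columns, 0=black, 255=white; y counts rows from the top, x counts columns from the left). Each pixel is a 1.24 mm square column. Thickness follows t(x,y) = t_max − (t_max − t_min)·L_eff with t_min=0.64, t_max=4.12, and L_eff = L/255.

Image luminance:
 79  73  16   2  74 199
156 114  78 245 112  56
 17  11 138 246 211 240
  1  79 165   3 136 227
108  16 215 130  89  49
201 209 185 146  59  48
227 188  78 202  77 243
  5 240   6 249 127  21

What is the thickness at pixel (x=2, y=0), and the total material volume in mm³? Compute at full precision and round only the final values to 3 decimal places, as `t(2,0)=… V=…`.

t(2,0)=3.902 V=182.454

span = t_max - t_min = 4.12 - 0.64 = 3.480
L(2,0) = 16, L_eff = 16/255 = 0.062745
t(2,0) = 4.12 - 3.480·0.062745 = 3.902
Σt over all 8·6 pixels = 252156/2125 ≈ 118.6616471
V = pitch²·Σt = 1.24²·252156/2125 = 182.454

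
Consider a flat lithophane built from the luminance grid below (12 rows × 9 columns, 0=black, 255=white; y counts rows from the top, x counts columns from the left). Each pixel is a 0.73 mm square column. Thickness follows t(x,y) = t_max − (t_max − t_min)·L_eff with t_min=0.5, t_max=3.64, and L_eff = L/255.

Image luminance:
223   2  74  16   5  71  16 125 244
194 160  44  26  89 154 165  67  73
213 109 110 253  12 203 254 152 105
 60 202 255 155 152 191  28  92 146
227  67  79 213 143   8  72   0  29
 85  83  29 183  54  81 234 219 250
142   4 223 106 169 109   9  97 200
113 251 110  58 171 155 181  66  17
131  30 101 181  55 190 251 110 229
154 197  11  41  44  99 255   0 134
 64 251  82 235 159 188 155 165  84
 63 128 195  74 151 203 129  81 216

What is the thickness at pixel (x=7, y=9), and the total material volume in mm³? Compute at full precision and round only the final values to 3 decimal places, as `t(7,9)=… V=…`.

t(7,9)=3.640 V=120.822

span = t_max - t_min = 3.64 - 0.5 = 3.140
L(7,9) = 0, L_eff = 0/255 = 0.000000
t(7,9) = 3.64 - 3.140·0.000000 = 3.640
Σt over all 12·9 pixels = 2890739/12750 ≈ 226.7246275
V = pitch²·Σt = 0.73²·2890739/12750 = 120.822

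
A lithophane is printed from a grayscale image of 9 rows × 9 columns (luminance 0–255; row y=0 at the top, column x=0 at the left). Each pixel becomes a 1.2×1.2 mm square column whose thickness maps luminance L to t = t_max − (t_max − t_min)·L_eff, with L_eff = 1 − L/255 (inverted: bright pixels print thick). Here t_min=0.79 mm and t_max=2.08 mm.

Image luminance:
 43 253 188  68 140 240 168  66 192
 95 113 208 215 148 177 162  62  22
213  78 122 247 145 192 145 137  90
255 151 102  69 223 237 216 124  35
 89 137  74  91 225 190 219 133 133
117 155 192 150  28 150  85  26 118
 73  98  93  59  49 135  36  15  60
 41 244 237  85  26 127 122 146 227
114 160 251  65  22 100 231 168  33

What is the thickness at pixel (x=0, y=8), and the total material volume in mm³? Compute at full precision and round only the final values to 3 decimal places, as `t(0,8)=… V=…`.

span = t_max - t_min = 2.08 - 0.79 = 1.290
L(0,8) = 114, L_eff = 1 - 114/255 = 0.552941 (inverted)
t(0,8) = 2.08 - 1.290·0.552941 = 1.367
Σt over all 9·9 pixels = 40109/340 ≈ 117.9676471
V = pitch²·Σt = 1.2²·40109/340 = 169.873

t(0,8)=1.367 V=169.873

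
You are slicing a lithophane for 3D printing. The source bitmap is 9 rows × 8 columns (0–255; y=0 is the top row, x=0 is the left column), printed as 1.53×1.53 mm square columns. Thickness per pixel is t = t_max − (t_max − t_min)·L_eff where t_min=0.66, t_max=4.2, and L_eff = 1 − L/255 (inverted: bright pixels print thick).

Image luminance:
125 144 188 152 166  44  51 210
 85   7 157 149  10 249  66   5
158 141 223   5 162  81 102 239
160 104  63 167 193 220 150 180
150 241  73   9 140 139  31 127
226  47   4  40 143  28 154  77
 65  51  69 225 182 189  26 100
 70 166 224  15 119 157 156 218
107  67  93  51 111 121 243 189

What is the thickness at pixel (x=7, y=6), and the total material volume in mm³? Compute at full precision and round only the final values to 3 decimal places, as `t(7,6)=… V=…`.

t(7,6)=2.048 V=397.182

span = t_max - t_min = 4.2 - 0.66 = 3.540
L(7,6) = 100, L_eff = 1 - 100/255 = 0.607843 (inverted)
t(7,6) = 4.2 - 3.540·0.607843 = 2.048
Σt over all 9·8 pixels = 721101/4250 ≈ 169.6708235
V = pitch²·Σt = 1.53²·721101/4250 = 397.182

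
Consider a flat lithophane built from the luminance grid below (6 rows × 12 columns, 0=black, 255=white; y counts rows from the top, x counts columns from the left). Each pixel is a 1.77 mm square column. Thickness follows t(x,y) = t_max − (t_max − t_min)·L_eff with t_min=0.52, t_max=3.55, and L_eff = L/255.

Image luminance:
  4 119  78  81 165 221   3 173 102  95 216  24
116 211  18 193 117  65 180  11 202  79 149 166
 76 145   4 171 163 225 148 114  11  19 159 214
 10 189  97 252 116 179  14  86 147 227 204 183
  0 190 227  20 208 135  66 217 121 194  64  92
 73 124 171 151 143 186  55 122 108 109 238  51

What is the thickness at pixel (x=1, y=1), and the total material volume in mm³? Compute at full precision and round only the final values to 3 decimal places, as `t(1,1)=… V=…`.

t(1,1)=1.043 V=465.510

span = t_max - t_min = 3.55 - 0.52 = 3.030
L(1,1) = 211, L_eff = 211/255 = 0.827451
t(1,1) = 3.55 - 3.030·0.827451 = 1.043
Σt over all 6·12 pixels = 631497/4250 ≈ 148.5875294
V = pitch²·Σt = 1.77²·631497/4250 = 465.510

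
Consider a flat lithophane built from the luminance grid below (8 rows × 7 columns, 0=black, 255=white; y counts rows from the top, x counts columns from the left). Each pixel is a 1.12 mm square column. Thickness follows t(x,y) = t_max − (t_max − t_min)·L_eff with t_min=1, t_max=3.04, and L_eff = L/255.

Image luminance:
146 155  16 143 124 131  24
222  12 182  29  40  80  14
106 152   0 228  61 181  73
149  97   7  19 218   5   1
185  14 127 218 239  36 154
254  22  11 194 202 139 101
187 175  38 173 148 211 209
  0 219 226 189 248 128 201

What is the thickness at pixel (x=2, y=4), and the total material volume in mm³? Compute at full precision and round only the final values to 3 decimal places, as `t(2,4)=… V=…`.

t(2,4)=2.024 V=144.677

span = t_max - t_min = 3.04 - 1 = 2.040
L(2,4) = 127, L_eff = 127/255 = 0.498039
t(2,4) = 3.04 - 2.040·0.498039 = 2.024
Σt over all 8·7 pixels = 115.336
V = pitch²·Σt = 1.12²·115.336 = 144.677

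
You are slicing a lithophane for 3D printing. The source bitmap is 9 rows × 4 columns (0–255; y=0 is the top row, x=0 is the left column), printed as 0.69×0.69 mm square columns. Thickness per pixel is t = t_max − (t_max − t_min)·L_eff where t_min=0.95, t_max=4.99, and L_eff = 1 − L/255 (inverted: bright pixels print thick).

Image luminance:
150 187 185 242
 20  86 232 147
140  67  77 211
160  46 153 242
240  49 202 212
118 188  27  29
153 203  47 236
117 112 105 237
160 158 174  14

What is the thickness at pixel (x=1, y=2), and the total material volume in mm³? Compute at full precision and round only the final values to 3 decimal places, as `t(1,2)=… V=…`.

t(1,2)=2.011 V=54.948

span = t_max - t_min = 4.99 - 0.95 = 4.040
L(1,2) = 67, L_eff = 1 - 67/255 = 0.737255 (inverted)
t(1,2) = 4.99 - 4.040·0.737255 = 2.011
Σt over all 9·4 pixels = 735751/6375 ≈ 115.4119216
V = pitch²·Σt = 0.69²·735751/6375 = 54.948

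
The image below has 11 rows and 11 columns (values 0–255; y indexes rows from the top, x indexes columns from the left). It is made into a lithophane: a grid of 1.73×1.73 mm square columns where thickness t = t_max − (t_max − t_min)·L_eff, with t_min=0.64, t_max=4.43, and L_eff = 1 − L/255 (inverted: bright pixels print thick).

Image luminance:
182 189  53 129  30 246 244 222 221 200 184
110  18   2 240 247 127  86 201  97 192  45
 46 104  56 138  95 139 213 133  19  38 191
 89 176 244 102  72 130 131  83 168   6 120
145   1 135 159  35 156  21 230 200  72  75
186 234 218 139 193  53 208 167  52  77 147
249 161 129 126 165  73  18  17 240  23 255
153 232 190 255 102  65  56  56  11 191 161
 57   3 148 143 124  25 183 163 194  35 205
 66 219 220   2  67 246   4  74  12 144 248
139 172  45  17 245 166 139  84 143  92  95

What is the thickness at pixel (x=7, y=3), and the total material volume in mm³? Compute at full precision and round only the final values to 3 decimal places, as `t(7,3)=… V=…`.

t(7,3)=1.874 V=921.608

span = t_max - t_min = 4.43 - 0.64 = 3.790
L(7,3) = 83, L_eff = 1 - 83/255 = 0.674510 (inverted)
t(7,3) = 4.43 - 3.790·0.674510 = 1.874
Σt over all 11·11 pixels = 1963063/6375 ≈ 307.9314510
V = pitch²·Σt = 1.73²·1963063/6375 = 921.608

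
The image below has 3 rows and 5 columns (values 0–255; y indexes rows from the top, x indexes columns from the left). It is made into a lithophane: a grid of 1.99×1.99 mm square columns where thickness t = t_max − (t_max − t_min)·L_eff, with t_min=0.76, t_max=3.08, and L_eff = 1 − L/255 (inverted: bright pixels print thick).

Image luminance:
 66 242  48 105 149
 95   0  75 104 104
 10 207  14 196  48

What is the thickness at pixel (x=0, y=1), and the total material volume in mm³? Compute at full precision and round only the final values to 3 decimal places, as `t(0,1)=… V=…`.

t(0,1)=1.624 V=97.856

span = t_max - t_min = 3.08 - 0.76 = 2.320
L(0,1) = 95, L_eff = 1 - 95/255 = 0.627451 (inverted)
t(0,1) = 3.08 - 2.320·0.627451 = 1.624
Σt over all 3·5 pixels = 157529/6375 ≈ 24.7104314
V = pitch²·Σt = 1.99²·157529/6375 = 97.856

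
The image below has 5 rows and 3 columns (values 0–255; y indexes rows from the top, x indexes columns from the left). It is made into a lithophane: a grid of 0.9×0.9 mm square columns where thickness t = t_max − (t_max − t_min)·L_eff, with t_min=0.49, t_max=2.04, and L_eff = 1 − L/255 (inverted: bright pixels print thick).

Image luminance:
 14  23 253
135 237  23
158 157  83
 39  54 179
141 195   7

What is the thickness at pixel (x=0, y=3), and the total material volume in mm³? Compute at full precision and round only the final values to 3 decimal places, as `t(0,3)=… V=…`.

span = t_max - t_min = 2.04 - 0.49 = 1.550
L(0,3) = 39, L_eff = 1 - 39/255 = 0.847059 (inverted)
t(0,3) = 2.04 - 1.550·0.847059 = 0.727
Σt over all 5·3 pixels = 30041/1700 ≈ 17.6711765
V = pitch²·Σt = 0.9²·30041/1700 = 14.314

t(0,3)=0.727 V=14.314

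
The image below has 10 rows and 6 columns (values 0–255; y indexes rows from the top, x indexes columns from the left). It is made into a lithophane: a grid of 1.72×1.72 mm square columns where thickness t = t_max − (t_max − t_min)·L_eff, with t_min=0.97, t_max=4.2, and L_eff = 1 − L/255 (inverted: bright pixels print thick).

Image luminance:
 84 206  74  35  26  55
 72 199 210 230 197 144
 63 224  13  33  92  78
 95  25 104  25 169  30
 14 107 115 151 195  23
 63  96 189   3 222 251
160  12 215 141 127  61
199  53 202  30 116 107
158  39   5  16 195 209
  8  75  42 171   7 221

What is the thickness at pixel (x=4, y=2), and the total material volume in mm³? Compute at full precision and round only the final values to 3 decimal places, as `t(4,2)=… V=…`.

t(4,2)=2.135 V=415.042

span = t_max - t_min = 4.2 - 0.97 = 3.230
L(4,2) = 92, L_eff = 1 - 92/255 = 0.639216 (inverted)
t(4,2) = 4.2 - 3.230·0.639216 = 2.135
Σt over all 10·6 pixels = 210439/1500 ≈ 140.2926667
V = pitch²·Σt = 1.72²·210439/1500 = 415.042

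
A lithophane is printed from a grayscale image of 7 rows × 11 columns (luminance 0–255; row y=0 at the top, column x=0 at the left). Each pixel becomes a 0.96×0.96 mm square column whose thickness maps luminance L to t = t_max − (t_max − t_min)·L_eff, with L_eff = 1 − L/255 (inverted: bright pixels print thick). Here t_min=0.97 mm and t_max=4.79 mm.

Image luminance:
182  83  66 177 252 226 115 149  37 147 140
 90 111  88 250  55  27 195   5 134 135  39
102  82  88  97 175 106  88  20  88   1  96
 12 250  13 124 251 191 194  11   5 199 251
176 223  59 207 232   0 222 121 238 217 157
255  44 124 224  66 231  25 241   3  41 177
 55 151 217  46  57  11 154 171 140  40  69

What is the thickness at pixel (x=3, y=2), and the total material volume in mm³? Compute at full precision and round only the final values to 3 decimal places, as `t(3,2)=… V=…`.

t(3,2)=2.423 V=200.557

span = t_max - t_min = 4.79 - 0.97 = 3.820
L(3,2) = 97, L_eff = 1 - 97/255 = 0.619608 (inverted)
t(3,2) = 4.79 - 3.820·0.619608 = 2.423
Σt over all 7·11 pixels = 5549257/25500 ≈ 217.6179216
V = pitch²·Σt = 0.96²·5549257/25500 = 200.557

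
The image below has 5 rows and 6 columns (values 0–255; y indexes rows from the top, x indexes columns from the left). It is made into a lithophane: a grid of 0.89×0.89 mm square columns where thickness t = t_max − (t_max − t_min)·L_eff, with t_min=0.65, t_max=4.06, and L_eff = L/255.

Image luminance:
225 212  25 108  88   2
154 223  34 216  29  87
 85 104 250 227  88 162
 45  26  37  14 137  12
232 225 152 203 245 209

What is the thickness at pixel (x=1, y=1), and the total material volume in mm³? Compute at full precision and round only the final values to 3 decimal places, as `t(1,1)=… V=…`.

t(1,1)=1.078 V=55.634

span = t_max - t_min = 4.06 - 0.65 = 3.410
L(1,1) = 223, L_eff = 223/255 = 0.874510
t(1,1) = 4.06 - 3.410·0.874510 = 1.078
Σt over all 5·6 pixels = 447751/6375 ≈ 70.2354510
V = pitch²·Σt = 0.89²·447751/6375 = 55.634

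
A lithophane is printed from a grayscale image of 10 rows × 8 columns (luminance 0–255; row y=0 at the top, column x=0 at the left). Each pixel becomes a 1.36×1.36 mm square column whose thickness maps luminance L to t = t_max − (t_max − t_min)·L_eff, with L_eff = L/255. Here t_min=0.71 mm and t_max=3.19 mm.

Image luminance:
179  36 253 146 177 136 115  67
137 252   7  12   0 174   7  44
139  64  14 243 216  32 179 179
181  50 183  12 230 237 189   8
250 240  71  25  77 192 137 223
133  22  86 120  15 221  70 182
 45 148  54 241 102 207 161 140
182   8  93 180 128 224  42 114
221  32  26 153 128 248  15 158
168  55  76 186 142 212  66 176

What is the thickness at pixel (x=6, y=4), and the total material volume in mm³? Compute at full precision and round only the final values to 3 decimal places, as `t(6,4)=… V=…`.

span = t_max - t_min = 3.19 - 0.71 = 2.480
L(6,4) = 137, L_eff = 137/255 = 0.537255
t(6,4) = 3.19 - 2.480·0.537255 = 1.858
Σt over all 10·8 pixels = 1001134/6375 ≈ 157.0406275
V = pitch²·Σt = 1.36²·1001134/6375 = 290.462

t(6,4)=1.858 V=290.462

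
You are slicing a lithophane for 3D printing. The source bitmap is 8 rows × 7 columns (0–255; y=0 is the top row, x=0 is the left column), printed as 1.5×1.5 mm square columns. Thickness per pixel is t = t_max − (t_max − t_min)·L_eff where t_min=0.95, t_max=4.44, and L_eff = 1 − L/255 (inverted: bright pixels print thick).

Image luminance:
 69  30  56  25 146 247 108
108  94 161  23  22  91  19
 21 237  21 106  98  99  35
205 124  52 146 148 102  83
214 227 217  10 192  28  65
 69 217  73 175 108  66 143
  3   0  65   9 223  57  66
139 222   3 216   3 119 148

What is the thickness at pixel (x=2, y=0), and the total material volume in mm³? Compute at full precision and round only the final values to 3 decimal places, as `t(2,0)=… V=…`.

span = t_max - t_min = 4.44 - 0.95 = 3.490
L(2,0) = 56, L_eff = 1 - 56/255 = 0.780392 (inverted)
t(2,0) = 4.44 - 3.490·0.780392 = 1.716
Σt over all 8·7 pixels = 3364397/25500 ≈ 131.9371373
V = pitch²·Σt = 1.5²·3364397/25500 = 296.859

t(2,0)=1.716 V=296.859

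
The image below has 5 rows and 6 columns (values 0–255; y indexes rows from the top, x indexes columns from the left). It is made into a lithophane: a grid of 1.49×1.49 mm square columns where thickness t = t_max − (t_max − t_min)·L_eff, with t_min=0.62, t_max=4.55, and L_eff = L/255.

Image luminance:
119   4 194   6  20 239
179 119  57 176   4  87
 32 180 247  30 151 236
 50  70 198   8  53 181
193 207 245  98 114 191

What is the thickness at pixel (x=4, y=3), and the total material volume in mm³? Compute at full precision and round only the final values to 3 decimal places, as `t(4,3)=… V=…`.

t(4,3)=3.733 V=176.856

span = t_max - t_min = 4.55 - 0.62 = 3.930
L(4,3) = 53, L_eff = 53/255 = 0.207843
t(4,3) = 4.55 - 3.930·0.207843 = 3.733
Σt over all 5·6 pixels = 338561/4250 ≈ 79.6614118
V = pitch²·Σt = 1.49²·338561/4250 = 176.856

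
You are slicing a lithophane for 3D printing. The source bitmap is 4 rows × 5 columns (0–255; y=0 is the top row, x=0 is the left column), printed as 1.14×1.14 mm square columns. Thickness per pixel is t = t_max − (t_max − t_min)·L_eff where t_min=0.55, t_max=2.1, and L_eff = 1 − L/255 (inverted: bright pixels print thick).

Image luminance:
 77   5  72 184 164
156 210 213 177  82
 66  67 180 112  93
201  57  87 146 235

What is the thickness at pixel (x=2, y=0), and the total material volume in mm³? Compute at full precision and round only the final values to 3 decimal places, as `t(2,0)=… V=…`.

span = t_max - t_min = 2.1 - 0.55 = 1.550
L(2,0) = 72, L_eff = 1 - 72/255 = 0.717647 (inverted)
t(2,0) = 2.1 - 1.550·0.717647 = 0.988
Σt over all 4·5 pixels = 2003/75 ≈ 26.7066667
V = pitch²·Σt = 1.14²·2003/75 = 34.708

t(2,0)=0.988 V=34.708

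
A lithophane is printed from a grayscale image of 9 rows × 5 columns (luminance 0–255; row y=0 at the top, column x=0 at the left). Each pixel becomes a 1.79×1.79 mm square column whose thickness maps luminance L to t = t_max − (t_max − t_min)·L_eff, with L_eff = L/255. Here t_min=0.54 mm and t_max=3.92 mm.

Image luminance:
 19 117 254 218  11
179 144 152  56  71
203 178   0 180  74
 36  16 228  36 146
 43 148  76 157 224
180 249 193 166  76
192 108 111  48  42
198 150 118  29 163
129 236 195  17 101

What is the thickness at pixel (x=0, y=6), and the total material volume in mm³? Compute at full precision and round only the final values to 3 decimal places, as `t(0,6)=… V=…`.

span = t_max - t_min = 3.92 - 0.54 = 3.380
L(0,6) = 192, L_eff = 192/255 = 0.752941
t(0,6) = 3.92 - 3.380·0.752941 = 1.375
Σt over all 9·5 pixels = 430459/4250 ≈ 101.2844706
V = pitch²·Σt = 1.79²·430459/4250 = 324.526

t(0,6)=1.375 V=324.526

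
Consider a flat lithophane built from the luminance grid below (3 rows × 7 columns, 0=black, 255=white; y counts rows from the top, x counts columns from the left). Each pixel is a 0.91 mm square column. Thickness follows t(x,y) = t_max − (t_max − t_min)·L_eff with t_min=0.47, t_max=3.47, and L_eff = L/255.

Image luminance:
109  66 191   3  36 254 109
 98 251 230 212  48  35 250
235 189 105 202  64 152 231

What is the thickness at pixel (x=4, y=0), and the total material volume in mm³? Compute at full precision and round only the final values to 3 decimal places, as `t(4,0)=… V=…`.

span = t_max - t_min = 3.47 - 0.47 = 3.000
L(4,0) = 36, L_eff = 36/255 = 0.141176
t(4,0) = 3.47 - 3.000·0.141176 = 3.046
Σt over all 3·7 pixels = 62479/1700 ≈ 36.7523529
V = pitch²·Σt = 0.91²·62479/1700 = 30.435

t(4,0)=3.046 V=30.435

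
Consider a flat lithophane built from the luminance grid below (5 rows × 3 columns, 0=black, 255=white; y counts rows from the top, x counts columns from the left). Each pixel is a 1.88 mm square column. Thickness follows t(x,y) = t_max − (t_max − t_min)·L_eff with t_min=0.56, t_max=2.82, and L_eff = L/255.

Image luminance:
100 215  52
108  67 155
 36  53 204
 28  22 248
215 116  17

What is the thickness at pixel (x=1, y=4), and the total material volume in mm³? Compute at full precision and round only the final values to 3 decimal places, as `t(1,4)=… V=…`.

span = t_max - t_min = 2.82 - 0.56 = 2.260
L(1,4) = 116, L_eff = 116/255 = 0.454902
t(1,4) = 2.82 - 2.260·0.454902 = 1.792
Σt over all 5·3 pixels = 354457/12750 ≈ 27.8005490
V = pitch²·Σt = 1.88²·354457/12750 = 98.258

t(1,4)=1.792 V=98.258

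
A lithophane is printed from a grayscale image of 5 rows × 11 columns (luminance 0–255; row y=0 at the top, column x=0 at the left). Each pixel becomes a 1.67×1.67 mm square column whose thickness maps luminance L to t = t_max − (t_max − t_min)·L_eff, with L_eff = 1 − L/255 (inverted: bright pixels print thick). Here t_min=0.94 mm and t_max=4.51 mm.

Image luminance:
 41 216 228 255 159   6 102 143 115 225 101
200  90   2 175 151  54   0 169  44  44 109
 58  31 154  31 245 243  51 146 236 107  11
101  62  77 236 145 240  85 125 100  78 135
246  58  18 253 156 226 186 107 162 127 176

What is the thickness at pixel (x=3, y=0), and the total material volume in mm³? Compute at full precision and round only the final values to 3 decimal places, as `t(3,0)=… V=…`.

span = t_max - t_min = 4.51 - 0.94 = 3.570
L(3,0) = 255, L_eff = 1 - 255/255 = 0.000000 (inverted)
t(3,0) = 4.51 - 3.570·0.000000 = 4.510
Σt over all 5·11 pixels = 150.274
V = pitch²·Σt = 1.67²·150.274 = 419.099

t(3,0)=4.510 V=419.099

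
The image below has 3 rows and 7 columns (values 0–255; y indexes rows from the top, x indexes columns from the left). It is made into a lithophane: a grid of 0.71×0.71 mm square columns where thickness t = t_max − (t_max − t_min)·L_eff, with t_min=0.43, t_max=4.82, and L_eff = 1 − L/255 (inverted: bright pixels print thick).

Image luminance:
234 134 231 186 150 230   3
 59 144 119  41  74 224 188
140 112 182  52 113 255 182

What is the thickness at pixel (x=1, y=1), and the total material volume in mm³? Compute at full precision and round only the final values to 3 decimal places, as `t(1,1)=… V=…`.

span = t_max - t_min = 4.82 - 0.43 = 4.390
L(1,1) = 144, L_eff = 1 - 144/255 = 0.435294 (inverted)
t(1,1) = 4.82 - 4.390·0.435294 = 2.909
Σt over all 3·7 pixels = 392633/6375 ≈ 61.5894902
V = pitch²·Σt = 0.71²·392633/6375 = 31.047

t(1,1)=2.909 V=31.047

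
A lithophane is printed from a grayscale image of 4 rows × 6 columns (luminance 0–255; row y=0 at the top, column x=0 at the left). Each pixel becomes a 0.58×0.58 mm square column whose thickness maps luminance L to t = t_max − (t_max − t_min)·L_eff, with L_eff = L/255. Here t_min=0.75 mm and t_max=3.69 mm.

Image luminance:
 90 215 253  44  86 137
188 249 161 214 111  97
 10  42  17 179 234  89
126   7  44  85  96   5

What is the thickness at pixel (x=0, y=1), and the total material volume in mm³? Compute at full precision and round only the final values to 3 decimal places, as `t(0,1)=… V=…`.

span = t_max - t_min = 3.69 - 0.75 = 2.940
L(0,1) = 188, L_eff = 188/255 = 0.737255
t(0,1) = 3.69 - 2.940·0.737255 = 1.522
Σt over all 4·6 pixels = 240209/4250 ≈ 56.5197647
V = pitch²·Σt = 0.58²·240209/4250 = 19.013

t(0,1)=1.522 V=19.013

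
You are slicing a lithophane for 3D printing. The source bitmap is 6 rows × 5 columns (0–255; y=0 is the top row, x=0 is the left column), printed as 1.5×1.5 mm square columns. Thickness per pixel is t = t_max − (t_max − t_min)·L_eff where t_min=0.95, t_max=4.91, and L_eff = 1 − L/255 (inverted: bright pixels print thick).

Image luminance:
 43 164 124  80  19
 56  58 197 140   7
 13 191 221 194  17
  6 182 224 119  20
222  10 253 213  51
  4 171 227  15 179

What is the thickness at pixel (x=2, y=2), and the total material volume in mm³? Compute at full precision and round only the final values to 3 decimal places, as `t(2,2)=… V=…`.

t(2,2)=4.382 V=183.624

span = t_max - t_min = 4.91 - 0.95 = 3.960
L(2,2) = 221, L_eff = 1 - 221/255 = 0.133333 (inverted)
t(2,2) = 4.91 - 3.960·0.133333 = 4.382
Σt over all 6·5 pixels = 69369/850 ≈ 81.6105882
V = pitch²·Σt = 1.5²·69369/850 = 183.624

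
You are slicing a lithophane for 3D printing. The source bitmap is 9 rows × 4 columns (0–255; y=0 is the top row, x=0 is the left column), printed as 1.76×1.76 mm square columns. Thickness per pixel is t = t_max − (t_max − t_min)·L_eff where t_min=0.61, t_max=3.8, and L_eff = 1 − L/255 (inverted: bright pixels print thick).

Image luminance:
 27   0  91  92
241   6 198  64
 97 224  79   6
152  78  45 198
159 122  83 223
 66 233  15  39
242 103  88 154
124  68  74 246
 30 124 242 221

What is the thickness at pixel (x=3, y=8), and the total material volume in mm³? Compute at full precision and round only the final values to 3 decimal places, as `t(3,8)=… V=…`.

t(3,8)=3.375 V=232.867

span = t_max - t_min = 3.8 - 0.61 = 3.190
L(3,8) = 221, L_eff = 1 - 221/255 = 0.133333 (inverted)
t(3,8) = 3.8 - 3.190·0.133333 = 3.375
Σt over all 9·4 pixels = 319501/4250 ≈ 75.1767059
V = pitch²·Σt = 1.76²·319501/4250 = 232.867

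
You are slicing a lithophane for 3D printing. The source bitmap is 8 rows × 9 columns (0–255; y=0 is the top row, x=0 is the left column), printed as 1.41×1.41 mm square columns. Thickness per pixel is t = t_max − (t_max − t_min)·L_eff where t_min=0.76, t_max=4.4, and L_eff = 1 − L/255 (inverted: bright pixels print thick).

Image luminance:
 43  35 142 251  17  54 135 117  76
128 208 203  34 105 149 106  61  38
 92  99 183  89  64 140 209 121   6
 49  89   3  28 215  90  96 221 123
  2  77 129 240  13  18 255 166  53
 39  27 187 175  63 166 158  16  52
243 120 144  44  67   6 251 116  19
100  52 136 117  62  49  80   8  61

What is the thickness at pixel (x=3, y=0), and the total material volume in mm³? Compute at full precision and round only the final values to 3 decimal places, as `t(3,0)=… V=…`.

span = t_max - t_min = 4.4 - 0.76 = 3.640
L(3,0) = 251, L_eff = 1 - 251/255 = 0.015686 (inverted)
t(3,0) = 4.4 - 3.640·0.015686 = 4.343
Σt over all 8·9 pixels = 203174/1275 ≈ 159.3521569
V = pitch²·Σt = 1.41²·203174/1275 = 316.808

t(3,0)=4.343 V=316.808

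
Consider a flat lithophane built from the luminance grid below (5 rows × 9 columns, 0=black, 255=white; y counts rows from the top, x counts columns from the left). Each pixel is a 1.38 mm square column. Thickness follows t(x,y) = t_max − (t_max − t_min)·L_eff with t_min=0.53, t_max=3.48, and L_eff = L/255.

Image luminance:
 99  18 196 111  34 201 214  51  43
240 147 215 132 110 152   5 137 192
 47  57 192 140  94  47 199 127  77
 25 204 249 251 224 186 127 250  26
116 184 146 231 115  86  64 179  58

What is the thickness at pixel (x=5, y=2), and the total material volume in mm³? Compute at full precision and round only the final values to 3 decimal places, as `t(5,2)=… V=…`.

t(5,2)=2.936 V=166.085

span = t_max - t_min = 3.48 - 0.53 = 2.950
L(5,2) = 47, L_eff = 47/255 = 0.184314
t(5,2) = 3.48 - 2.950·0.184314 = 2.936
Σt over all 5·9 pixels = 222389/2550 ≈ 87.2113725
V = pitch²·Σt = 1.38²·222389/2550 = 166.085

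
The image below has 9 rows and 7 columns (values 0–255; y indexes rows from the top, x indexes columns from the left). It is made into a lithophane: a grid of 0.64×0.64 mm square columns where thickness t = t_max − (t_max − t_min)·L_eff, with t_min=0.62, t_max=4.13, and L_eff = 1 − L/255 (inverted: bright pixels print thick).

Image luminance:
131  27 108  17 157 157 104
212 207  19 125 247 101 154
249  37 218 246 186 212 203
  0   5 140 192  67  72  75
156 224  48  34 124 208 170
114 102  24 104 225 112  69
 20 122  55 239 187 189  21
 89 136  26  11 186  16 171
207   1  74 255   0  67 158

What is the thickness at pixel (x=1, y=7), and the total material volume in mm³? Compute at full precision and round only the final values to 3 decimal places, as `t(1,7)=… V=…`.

t(1,7)=2.492 V=58.916

span = t_max - t_min = 4.13 - 0.62 = 3.510
L(1,7) = 136, L_eff = 1 - 136/255 = 0.466667 (inverted)
t(1,7) = 4.13 - 3.510·0.466667 = 2.492
Σt over all 9·7 pixels = 611307/4250 ≈ 143.8369412
V = pitch²·Σt = 0.64²·611307/4250 = 58.916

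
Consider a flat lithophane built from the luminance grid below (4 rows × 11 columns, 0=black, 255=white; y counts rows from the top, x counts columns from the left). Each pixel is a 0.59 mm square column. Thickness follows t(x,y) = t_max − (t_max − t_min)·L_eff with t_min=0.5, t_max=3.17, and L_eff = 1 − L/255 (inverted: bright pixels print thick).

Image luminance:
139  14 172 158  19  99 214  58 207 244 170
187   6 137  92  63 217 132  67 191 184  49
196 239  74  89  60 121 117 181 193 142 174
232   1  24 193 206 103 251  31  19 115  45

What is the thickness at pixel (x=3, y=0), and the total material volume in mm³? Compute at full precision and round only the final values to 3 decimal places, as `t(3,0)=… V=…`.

t(3,0)=2.154 V=28.160

span = t_max - t_min = 3.17 - 0.5 = 2.670
L(3,0) = 158, L_eff = 1 - 158/255 = 0.380392 (inverted)
t(3,0) = 3.17 - 2.670·0.380392 = 2.154
Σt over all 4·11 pixels = 5501/68 ≈ 80.8970588
V = pitch²·Σt = 0.59²·5501/68 = 28.160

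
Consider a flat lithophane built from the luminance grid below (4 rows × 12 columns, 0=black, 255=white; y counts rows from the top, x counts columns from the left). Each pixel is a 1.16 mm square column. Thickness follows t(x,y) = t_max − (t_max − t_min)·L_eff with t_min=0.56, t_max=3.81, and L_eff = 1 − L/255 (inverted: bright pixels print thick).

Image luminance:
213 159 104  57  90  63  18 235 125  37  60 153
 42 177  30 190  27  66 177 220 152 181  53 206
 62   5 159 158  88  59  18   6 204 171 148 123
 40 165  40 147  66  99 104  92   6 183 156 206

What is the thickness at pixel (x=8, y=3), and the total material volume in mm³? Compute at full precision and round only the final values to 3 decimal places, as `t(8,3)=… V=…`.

span = t_max - t_min = 3.81 - 0.56 = 3.250
L(8,3) = 6, L_eff = 1 - 6/255 = 0.976471 (inverted)
t(8,3) = 3.81 - 3.250·0.976471 = 0.636
Σt over all 4·12 pixels = 40349/425 ≈ 94.9388235
V = pitch²·Σt = 1.16²·40349/425 = 127.750

t(8,3)=0.636 V=127.750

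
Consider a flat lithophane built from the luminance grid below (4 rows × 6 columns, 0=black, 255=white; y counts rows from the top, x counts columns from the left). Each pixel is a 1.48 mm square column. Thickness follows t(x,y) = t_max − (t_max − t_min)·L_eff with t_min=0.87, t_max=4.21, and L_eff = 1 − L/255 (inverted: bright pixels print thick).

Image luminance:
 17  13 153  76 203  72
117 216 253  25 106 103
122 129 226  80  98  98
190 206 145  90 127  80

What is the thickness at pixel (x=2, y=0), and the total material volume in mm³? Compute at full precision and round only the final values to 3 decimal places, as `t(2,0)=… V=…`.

t(2,0)=2.874 V=130.227

span = t_max - t_min = 4.21 - 0.87 = 3.340
L(2,0) = 153, L_eff = 1 - 153/255 = 0.400000 (inverted)
t(2,0) = 4.21 - 3.340·0.400000 = 2.874
Σt over all 4·6 pixels = 151607/2550 ≈ 59.4537255
V = pitch²·Σt = 1.48²·151607/2550 = 130.227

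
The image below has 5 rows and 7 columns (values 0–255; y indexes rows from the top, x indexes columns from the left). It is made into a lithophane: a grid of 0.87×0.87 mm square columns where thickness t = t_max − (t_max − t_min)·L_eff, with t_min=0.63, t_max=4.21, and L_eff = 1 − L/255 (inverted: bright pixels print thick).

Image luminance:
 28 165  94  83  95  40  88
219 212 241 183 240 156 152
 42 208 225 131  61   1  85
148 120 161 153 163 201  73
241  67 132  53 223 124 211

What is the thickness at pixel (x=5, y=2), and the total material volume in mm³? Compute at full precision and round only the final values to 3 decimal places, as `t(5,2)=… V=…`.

span = t_max - t_min = 4.21 - 0.63 = 3.580
L(5,2) = 1, L_eff = 1 - 1/255 = 0.996078 (inverted)
t(5,2) = 4.21 - 3.580·0.996078 = 0.644
Σt over all 5·7 pixels = 2287477/25500 ≈ 89.7049804
V = pitch²·Σt = 0.87²·2287477/25500 = 67.898

t(5,2)=0.644 V=67.898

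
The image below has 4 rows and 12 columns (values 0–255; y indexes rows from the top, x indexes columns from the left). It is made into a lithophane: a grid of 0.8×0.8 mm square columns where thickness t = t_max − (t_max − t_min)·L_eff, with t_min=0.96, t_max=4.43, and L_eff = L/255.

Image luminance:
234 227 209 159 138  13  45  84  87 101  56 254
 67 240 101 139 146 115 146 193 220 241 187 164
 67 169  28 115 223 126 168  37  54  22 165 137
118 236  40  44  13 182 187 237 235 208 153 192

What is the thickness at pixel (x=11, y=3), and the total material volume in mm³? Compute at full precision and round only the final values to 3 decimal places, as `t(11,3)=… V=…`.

t(11,3)=1.817 V=77.548

span = t_max - t_min = 4.43 - 0.96 = 3.470
L(11,3) = 192, L_eff = 192/255 = 0.752941
t(11,3) = 4.43 - 3.470·0.752941 = 1.817
Σt over all 4·12 pixels = 1544893/12750 ≈ 121.1680784
V = pitch²·Σt = 0.8²·1544893/12750 = 77.548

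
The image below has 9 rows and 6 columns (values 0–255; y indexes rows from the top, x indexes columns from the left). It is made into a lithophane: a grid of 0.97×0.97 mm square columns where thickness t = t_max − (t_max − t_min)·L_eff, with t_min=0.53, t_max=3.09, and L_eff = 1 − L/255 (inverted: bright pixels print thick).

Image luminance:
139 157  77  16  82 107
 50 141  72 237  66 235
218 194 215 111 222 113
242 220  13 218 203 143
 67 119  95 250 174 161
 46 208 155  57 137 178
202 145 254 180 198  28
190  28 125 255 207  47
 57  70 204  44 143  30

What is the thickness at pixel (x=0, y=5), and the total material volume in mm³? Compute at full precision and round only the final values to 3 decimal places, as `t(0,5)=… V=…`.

span = t_max - t_min = 3.09 - 0.53 = 2.560
L(0,5) = 46, L_eff = 1 - 46/255 = 0.819608 (inverted)
t(0,5) = 3.09 - 2.560·0.819608 = 0.992
Σt over all 9·6 pixels = 88711/850 ≈ 104.3658824
V = pitch²·Σt = 0.97²·88711/850 = 98.198

t(0,5)=0.992 V=98.198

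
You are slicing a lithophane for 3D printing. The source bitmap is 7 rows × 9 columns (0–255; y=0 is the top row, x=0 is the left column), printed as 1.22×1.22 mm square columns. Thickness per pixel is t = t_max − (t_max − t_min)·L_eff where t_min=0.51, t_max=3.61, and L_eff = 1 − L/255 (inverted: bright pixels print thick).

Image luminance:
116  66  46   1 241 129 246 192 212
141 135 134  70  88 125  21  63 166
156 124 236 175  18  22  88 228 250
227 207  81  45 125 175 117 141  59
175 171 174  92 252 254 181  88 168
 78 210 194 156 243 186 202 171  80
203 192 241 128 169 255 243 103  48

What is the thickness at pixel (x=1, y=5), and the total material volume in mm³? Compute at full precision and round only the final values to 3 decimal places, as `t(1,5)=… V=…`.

span = t_max - t_min = 3.61 - 0.51 = 3.100
L(1,5) = 210, L_eff = 1 - 210/255 = 0.176471 (inverted)
t(1,5) = 3.61 - 3.100·0.176471 = 3.063
Σt over all 7·9 pixels = 741889/5100 ≈ 145.4684314
V = pitch²·Σt = 1.22²·741889/5100 = 216.515

t(1,5)=3.063 V=216.515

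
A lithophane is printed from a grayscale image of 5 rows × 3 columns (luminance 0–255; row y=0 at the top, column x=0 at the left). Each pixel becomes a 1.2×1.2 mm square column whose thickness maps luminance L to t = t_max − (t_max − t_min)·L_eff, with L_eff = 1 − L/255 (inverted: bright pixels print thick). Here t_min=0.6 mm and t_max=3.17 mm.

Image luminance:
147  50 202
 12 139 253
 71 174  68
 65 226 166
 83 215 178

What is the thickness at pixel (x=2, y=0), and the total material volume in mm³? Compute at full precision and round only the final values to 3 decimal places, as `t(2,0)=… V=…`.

span = t_max - t_min = 3.17 - 0.6 = 2.570
L(2,0) = 202, L_eff = 1 - 202/255 = 0.207843 (inverted)
t(2,0) = 3.17 - 2.570·0.207843 = 2.636
Σt over all 5·3 pixels = 252031/8500 ≈ 29.6507059
V = pitch²·Σt = 1.2²·252031/8500 = 42.697

t(2,0)=2.636 V=42.697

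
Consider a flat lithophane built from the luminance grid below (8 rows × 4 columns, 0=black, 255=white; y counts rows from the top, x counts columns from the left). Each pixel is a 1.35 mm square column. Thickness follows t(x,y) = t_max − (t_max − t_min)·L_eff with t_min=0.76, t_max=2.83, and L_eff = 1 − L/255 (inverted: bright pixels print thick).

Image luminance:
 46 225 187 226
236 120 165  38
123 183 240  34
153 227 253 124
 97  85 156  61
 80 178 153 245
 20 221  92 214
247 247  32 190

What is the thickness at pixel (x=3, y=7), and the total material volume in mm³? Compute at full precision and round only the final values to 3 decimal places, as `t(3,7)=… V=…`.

t(3,7)=2.302 V=116.786

span = t_max - t_min = 2.83 - 0.76 = 2.070
L(3,7) = 190, L_eff = 1 - 190/255 = 0.254902 (inverted)
t(3,7) = 2.83 - 2.070·0.254902 = 2.302
Σt over all 8·4 pixels = 272341/4250 ≈ 64.0802353
V = pitch²·Σt = 1.35²·272341/4250 = 116.786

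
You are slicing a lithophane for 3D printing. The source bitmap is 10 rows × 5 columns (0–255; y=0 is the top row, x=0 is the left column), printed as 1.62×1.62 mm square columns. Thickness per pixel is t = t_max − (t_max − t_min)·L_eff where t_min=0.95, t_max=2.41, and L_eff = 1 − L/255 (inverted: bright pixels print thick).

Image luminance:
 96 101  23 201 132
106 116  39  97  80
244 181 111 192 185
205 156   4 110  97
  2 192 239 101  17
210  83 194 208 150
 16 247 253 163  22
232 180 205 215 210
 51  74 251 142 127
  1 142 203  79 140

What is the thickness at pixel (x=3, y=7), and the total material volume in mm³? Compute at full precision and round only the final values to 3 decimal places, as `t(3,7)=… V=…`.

t(3,7)=2.181 V=227.211

span = t_max - t_min = 2.41 - 0.95 = 1.460
L(3,7) = 215, L_eff = 1 - 215/255 = 0.156863 (inverted)
t(3,7) = 2.41 - 1.460·0.156863 = 2.181
Σt over all 10·5 pixels = 7359/85 ≈ 86.5764706
V = pitch²·Σt = 1.62²·7359/85 = 227.211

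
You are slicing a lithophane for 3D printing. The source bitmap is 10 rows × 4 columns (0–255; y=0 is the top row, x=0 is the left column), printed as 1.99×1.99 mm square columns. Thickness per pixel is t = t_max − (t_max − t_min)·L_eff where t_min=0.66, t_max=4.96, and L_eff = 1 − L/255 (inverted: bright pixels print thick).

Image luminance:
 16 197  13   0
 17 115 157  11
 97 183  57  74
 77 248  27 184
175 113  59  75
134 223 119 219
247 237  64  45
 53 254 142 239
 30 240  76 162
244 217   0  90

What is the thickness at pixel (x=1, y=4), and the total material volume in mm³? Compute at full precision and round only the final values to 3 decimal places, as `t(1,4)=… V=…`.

span = t_max - t_min = 4.96 - 0.66 = 4.300
L(1,4) = 113, L_eff = 1 - 113/255 = 0.556863 (inverted)
t(1,4) = 4.96 - 4.300·0.556863 = 2.565
Σt over all 10·4 pixels = 1643/15 ≈ 109.5333333
V = pitch²·Σt = 1.99²·1643/15 = 433.763

t(1,4)=2.565 V=433.763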